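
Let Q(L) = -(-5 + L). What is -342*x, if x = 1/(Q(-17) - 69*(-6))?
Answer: -171/218 ≈ -0.78440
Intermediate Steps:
Q(L) = 5 - L
x = 1/436 (x = 1/((5 - 1*(-17)) - 69*(-6)) = 1/((5 + 17) + 414) = 1/(22 + 414) = 1/436 ≈ 0.0022936)
-342*x = -342*1/436 = -171/218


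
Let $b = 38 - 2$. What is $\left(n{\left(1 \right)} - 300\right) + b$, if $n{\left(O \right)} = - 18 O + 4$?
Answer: $-278$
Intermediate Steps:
$b = 36$
$n{\left(O \right)} = 4 - 18 O$
$\left(n{\left(1 \right)} - 300\right) + b = \left(\left(4 - 18\right) - 300\right) + 36 = \left(-14 - 300\right) + 36 = -314 + 36 = -278$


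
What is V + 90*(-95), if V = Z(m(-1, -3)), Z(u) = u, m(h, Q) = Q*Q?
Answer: -8541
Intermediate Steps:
m(h, Q) = Q²
V = 9 (V = (-3)² = 9)
V + 90*(-95) = 9 + 90*(-95) = 9 - 8550 = -8541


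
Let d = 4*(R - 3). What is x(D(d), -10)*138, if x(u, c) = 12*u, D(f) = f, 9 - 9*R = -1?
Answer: -12512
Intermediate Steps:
R = 10/9 (R = 1 - ⅑*(-1) = 1 + ⅑ = 10/9 ≈ 1.1111)
d = -68/9 (d = 4*(10/9 - 3) = 4*(-17/9) = -68/9 ≈ -7.5556)
x(D(d), -10)*138 = (12*(-68/9))*138 = -272/3*138 = -12512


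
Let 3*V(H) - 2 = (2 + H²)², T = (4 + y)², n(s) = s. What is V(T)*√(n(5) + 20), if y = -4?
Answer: 10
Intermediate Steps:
T = 0 (T = (4 - 4)² = 0² = 0)
V(H) = ⅔ + (2 + H²)²/3
V(T)*√(n(5) + 20) = (⅔ + (2 + 0²)²/3)*√(5 + 20) = (⅔ + (2 + 0)²/3)*√25 = (⅔ + (⅓)*2²)*5 = (⅔ + (⅓)*4)*5 = (⅔ + 4/3)*5 = 2*5 = 10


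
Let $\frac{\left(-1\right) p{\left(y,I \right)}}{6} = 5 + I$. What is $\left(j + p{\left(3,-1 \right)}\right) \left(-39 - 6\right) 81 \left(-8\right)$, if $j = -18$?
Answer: $-1224720$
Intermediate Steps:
$p{\left(y,I \right)} = -30 - 6 I$ ($p{\left(y,I \right)} = - 6 \left(5 + I\right) = -30 - 6 I$)
$\left(j + p{\left(3,-1 \right)}\right) \left(-39 - 6\right) 81 \left(-8\right) = \left(-18 - 24\right) \left(-39 - 6\right) 81 \left(-8\right) = \left(-18 + \left(-30 + 6\right)\right) \left(-45\right) 81 \left(-8\right) = \left(-18 - 24\right) \left(-45\right) 81 \left(-8\right) = \left(-42\right) \left(-45\right) 81 \left(-8\right) = 1890 \cdot 81 \left(-8\right) = 153090 \left(-8\right) = -1224720$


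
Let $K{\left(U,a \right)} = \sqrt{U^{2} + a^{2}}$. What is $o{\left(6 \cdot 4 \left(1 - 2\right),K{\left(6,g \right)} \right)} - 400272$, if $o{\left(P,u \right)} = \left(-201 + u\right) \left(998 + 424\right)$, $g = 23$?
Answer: $-686094 + 1422 \sqrt{565} \approx -6.5229 \cdot 10^{5}$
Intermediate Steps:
$o{\left(P,u \right)} = -285822 + 1422 u$ ($o{\left(P,u \right)} = \left(-201 + u\right) 1422 = -285822 + 1422 u$)
$o{\left(6 \cdot 4 \left(1 - 2\right),K{\left(6,g \right)} \right)} - 400272 = \left(-285822 + 1422 \sqrt{6^{2} + 23^{2}}\right) - 400272 = \left(-285822 + 1422 \sqrt{36 + 529}\right) - 400272 = \left(-285822 + 1422 \sqrt{565}\right) - 400272 = -686094 + 1422 \sqrt{565}$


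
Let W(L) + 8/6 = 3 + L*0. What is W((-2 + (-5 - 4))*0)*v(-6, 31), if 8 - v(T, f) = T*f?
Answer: 970/3 ≈ 323.33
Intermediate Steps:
W(L) = 5/3 (W(L) = -4/3 + (3 + L*0) = -4/3 + (3 + 0) = -4/3 + 3 = 5/3)
v(T, f) = 8 - T*f
W((-2 + (-5 - 4))*0)*v(-6, 31) = 5*(8 - 1*(-6)*31)/3 = 5*(8 + 186)/3 = (5/3)*194 = 970/3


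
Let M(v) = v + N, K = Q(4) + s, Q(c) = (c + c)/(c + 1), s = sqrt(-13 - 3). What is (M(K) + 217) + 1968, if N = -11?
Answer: 10878/5 + 4*I ≈ 2175.6 + 4.0*I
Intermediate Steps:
s = 4*I (s = sqrt(-16) = 4*I ≈ 4.0*I)
Q(c) = 2*c/(1 + c) (Q(c) = (2*c)/(1 + c) = 2*c/(1 + c))
K = 8/5 + 4*I (K = 2*4/(1 + 4) + 4*I = 2*4/5 + 4*I = 2*4*(1/5) + 4*I = 8/5 + 4*I ≈ 1.6 + 4.0*I)
M(v) = -11 + v (M(v) = v - 11 = -11 + v)
(M(K) + 217) + 1968 = ((-11 + (8/5 + 4*I)) + 217) + 1968 = ((-47/5 + 4*I) + 217) + 1968 = (1038/5 + 4*I) + 1968 = 10878/5 + 4*I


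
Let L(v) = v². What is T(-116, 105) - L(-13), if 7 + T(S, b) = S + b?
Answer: -187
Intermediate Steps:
T(S, b) = -7 + S + b (T(S, b) = -7 + (S + b) = -7 + S + b)
T(-116, 105) - L(-13) = (-7 - 116 + 105) - 1*(-13)² = -18 - 1*169 = -18 - 169 = -187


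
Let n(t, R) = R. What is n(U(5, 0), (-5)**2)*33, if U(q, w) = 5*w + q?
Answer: 825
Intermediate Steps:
U(q, w) = q + 5*w
n(U(5, 0), (-5)**2)*33 = (-5)**2*33 = 25*33 = 825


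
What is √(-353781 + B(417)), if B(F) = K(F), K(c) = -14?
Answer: I*√353795 ≈ 594.81*I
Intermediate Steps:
B(F) = -14
√(-353781 + B(417)) = √(-353781 - 14) = √(-353795) = I*√353795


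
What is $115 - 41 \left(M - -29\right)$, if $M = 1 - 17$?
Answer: $-418$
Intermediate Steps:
$M = -16$ ($M = 1 - 17 = -16$)
$115 - 41 \left(M - -29\right) = 115 - 41 \left(-16 - -29\right) = 115 - 41 \left(-16 + 29\right) = 115 - 533 = -418$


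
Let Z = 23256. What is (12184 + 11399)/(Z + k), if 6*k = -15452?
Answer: 70749/62042 ≈ 1.1403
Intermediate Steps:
k = -7726/3 (k = (⅙)*(-15452) = -7726/3 ≈ -2575.3)
(12184 + 11399)/(Z + k) = (12184 + 11399)/(23256 - 7726/3) = 23583/(62042/3) = 23583*(3/62042) = 70749/62042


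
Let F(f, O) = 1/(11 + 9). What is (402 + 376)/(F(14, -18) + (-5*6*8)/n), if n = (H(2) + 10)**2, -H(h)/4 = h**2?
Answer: -46680/397 ≈ -117.58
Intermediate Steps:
H(h) = -4*h**2
F(f, O) = 1/20
n = 36 (n = (-4*2**2 + 10)**2 = (-4*4 + 10)**2 = (-16 + 10)**2 = (-6)**2 = 36)
(402 + 376)/(F(14, -18) + (-5*6*8)/n) = (402 + 376)/(1/20 + (-5*6*8)/36) = 778/(1/20 - 30*8*(1/36)) = 778/(1/20 - 240*1/36) = 778/(1/20 - 20/3) = 778/(-397/60) = 778*(-60/397) = -46680/397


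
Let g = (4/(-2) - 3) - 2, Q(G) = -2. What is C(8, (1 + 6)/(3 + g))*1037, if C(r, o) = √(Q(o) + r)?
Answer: 1037*√6 ≈ 2540.1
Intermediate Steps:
g = -7 (g = (4*(-½) - 3) - 2 = (-2 - 3) - 2 = -5 - 2 = -7)
C(r, o) = √(-2 + r)
C(8, (1 + 6)/(3 + g))*1037 = √(-2 + 8)*1037 = √6*1037 = 1037*√6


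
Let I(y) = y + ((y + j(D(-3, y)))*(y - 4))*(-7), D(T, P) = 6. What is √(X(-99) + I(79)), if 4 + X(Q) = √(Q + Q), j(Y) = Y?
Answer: √(-44550 + 3*I*√22) ≈ 0.0333 + 211.07*I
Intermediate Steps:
X(Q) = -4 + √2*√Q (X(Q) = -4 + √(Q + Q) = -4 + √(2*Q) = -4 + √2*√Q)
I(y) = y - 7*(-4 + y)*(6 + y) (I(y) = y + ((y + 6)*(y - 4))*(-7) = y + ((6 + y)*(-4 + y))*(-7) = y + ((-4 + y)*(6 + y))*(-7) = y - 7*(-4 + y)*(6 + y))
√(X(-99) + I(79)) = √((-4 + √2*√(-99)) + (168 - 13*79 - 7*79²)) = √((-4 + √2*(3*I*√11)) + (168 - 1027 - 7*6241)) = √((-4 + 3*I*√22) + (168 - 1027 - 43687)) = √((-4 + 3*I*√22) - 44546) = √(-44550 + 3*I*√22)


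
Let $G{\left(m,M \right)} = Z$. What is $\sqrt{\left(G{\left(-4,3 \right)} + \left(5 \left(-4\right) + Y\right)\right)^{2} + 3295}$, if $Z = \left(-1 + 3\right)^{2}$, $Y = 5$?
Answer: $2 \sqrt{854} \approx 58.447$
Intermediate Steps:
$Z = 4$ ($Z = 2^{2} = 4$)
$G{\left(m,M \right)} = 4$
$\sqrt{\left(G{\left(-4,3 \right)} + \left(5 \left(-4\right) + Y\right)\right)^{2} + 3295} = \sqrt{\left(4 + \left(5 \left(-4\right) + 5\right)\right)^{2} + 3295} = \sqrt{\left(4 + \left(-20 + 5\right)\right)^{2} + 3295} = \sqrt{\left(4 - 15\right)^{2} + 3295} = \sqrt{\left(-11\right)^{2} + 3295} = \sqrt{121 + 3295} = \sqrt{3416} = 2 \sqrt{854}$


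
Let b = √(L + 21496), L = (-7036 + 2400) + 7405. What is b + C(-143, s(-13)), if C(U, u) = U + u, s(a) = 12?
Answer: -131 + √24265 ≈ 24.772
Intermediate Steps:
L = 2769 (L = -4636 + 7405 = 2769)
b = √24265 (b = √(2769 + 21496) = √24265 ≈ 155.77)
b + C(-143, s(-13)) = √24265 + (-143 + 12) = √24265 - 131 = -131 + √24265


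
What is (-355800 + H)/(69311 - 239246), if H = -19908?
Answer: 125236/56645 ≈ 2.2109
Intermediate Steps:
(-355800 + H)/(69311 - 239246) = (-355800 - 19908)/(69311 - 239246) = -375708/(-169935) = -375708*(-1/169935) = 125236/56645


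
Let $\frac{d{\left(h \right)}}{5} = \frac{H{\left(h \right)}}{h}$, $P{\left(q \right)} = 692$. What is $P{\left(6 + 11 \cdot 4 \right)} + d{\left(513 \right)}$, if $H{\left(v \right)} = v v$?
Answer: $3257$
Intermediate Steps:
$H{\left(v \right)} = v^{2}$
$d{\left(h \right)} = 5 h$ ($d{\left(h \right)} = 5 \frac{h^{2}}{h} = 5 h$)
$P{\left(6 + 11 \cdot 4 \right)} + d{\left(513 \right)} = 692 + 5 \cdot 513 = 692 + 2565 = 3257$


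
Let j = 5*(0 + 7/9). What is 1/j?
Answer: 9/35 ≈ 0.25714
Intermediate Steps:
j = 35/9 (j = 5*(0 + 7*(⅑)) = 5*(0 + 7/9) = 5*(7/9) = 35/9 ≈ 3.8889)
1/j = 1/(35/9) = 9/35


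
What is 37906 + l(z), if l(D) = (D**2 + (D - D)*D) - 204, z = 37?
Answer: 39071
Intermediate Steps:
l(D) = -204 + D**2 (l(D) = (D**2 + 0*D) - 204 = (D**2 + 0) - 204 = D**2 - 204 = -204 + D**2)
37906 + l(z) = 37906 + (-204 + 37**2) = 37906 + (-204 + 1369) = 37906 + 1165 = 39071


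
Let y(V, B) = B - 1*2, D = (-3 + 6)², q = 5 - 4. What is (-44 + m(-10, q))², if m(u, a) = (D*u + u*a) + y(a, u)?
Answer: 24336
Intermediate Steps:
q = 1
D = 9 (D = 3² = 9)
y(V, B) = -2 + B (y(V, B) = B - 2 = -2 + B)
m(u, a) = -2 + 10*u + a*u (m(u, a) = (9*u + u*a) + (-2 + u) = (9*u + a*u) + (-2 + u) = -2 + 10*u + a*u)
(-44 + m(-10, q))² = (-44 + (-2 + 10*(-10) + 1*(-10)))² = (-44 + (-2 - 100 - 10))² = (-44 - 112)² = (-156)² = 24336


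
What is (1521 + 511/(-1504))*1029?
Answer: 2353398117/1504 ≈ 1.5648e+6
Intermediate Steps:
(1521 + 511/(-1504))*1029 = (1521 + 511*(-1/1504))*1029 = (1521 - 511/1504)*1029 = (2287073/1504)*1029 = 2353398117/1504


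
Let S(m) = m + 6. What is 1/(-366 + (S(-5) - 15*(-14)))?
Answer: -1/155 ≈ -0.0064516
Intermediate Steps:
S(m) = 6 + m
1/(-366 + (S(-5) - 15*(-14))) = 1/(-366 + ((6 - 5) - 15*(-14))) = 1/(-366 + (1 + 210)) = 1/(-366 + 211) = 1/(-155) = -1/155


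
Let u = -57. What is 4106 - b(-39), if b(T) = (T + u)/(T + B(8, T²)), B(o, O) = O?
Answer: 1014198/247 ≈ 4106.1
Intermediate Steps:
b(T) = (-57 + T)/(T + T²) (b(T) = (T - 57)/(T + T²) = (-57 + T)/(T + T²))
4106 - b(-39) = 4106 - (-57 - 39)/((-39)*(1 - 39)) = 4106 - (-1)*(-96)/(39*(-38)) = 4106 - (-1)*(-1)*(-96)/(39*38) = 4106 - 1*(-16/247) = 4106 + 16/247 = 1014198/247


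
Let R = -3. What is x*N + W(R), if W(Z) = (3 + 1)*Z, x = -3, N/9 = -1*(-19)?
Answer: -525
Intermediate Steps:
N = 171 (N = 9*(-1*(-19)) = 9*19 = 171)
W(Z) = 4*Z
x*N + W(R) = -3*171 + 4*(-3) = -513 - 12 = -525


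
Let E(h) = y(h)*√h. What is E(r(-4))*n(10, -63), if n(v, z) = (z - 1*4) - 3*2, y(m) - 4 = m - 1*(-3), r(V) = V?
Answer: -438*I ≈ -438.0*I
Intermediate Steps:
y(m) = 7 + m (y(m) = 4 + (m - 1*(-3)) = 4 + (m + 3) = 4 + (3 + m) = 7 + m)
n(v, z) = -10 + z (n(v, z) = (z - 4) - 6 = (-4 + z) - 6 = -10 + z)
E(h) = √h*(7 + h) (E(h) = (7 + h)*√h = √h*(7 + h))
E(r(-4))*n(10, -63) = (√(-4)*(7 - 4))*(-10 - 63) = ((2*I)*3)*(-73) = (6*I)*(-73) = -438*I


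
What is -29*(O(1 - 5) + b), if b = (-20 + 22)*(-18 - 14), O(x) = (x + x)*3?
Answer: 2552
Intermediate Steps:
O(x) = 6*x (O(x) = (2*x)*3 = 6*x)
b = -64 (b = 2*(-32) = -64)
-29*(O(1 - 5) + b) = -29*(6*(1 - 5) - 64) = -29*(6*(-4) - 64) = -29*(-24 - 64) = -29*(-88) = 2552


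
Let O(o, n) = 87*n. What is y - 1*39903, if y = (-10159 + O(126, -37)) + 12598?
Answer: -40683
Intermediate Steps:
y = -780 (y = (-10159 + 87*(-37)) + 12598 = (-10159 - 3219) + 12598 = -13378 + 12598 = -780)
y - 1*39903 = -780 - 1*39903 = -780 - 39903 = -40683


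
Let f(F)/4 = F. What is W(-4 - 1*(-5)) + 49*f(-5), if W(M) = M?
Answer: -979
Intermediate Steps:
f(F) = 4*F
W(-4 - 1*(-5)) + 49*f(-5) = (-4 - 1*(-5)) + 49*(4*(-5)) = (-4 + 5) + 49*(-20) = 1 - 980 = -979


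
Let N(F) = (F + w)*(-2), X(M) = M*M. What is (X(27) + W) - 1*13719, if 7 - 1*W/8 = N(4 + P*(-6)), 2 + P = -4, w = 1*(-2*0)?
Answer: -12294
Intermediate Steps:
w = 0 (w = 1*0 = 0)
X(M) = M²
P = -6 (P = -2 - 4 = -6)
N(F) = -2*F (N(F) = (F + 0)*(-2) = F*(-2) = -2*F)
W = 696 (W = 56 - (-16)*(4 - 6*(-6)) = 56 - (-16)*(4 + 36) = 56 - (-16)*40 = 56 - 8*(-80) = 56 + 640 = 696)
(X(27) + W) - 1*13719 = (27² + 696) - 1*13719 = (729 + 696) - 13719 = 1425 - 13719 = -12294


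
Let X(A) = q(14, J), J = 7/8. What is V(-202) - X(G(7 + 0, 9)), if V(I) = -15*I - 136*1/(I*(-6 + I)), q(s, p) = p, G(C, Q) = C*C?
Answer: 31817895/10504 ≈ 3029.1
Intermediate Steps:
J = 7/8 (J = 7*(1/8) = 7/8 ≈ 0.87500)
G(C, Q) = C**2
X(A) = 7/8
V(I) = -15*I - 136/(I*(-6 + I))
V(-202) - X(G(7 + 0, 9)) = (-136 - 15*(-202)**3 + 90*(-202)**2)/((-202)*(-6 - 202)) - 1*7/8 = -1/202*(-136 - 15*(-8242408) + 90*40804)/(-208) - 7/8 = -1/202*(-1/208)*(-136 + 123636120 + 3672360) - 7/8 = -1/202*(-1/208)*127308344 - 7/8 = 15913543/5252 - 7/8 = 31817895/10504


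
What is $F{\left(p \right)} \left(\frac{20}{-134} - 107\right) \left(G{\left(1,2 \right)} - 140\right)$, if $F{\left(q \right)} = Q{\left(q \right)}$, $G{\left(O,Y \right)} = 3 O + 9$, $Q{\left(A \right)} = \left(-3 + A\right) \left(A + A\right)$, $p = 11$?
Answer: $\frac{161728512}{67} \approx 2.4139 \cdot 10^{6}$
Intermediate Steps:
$Q{\left(A \right)} = 2 A \left(-3 + A\right)$ ($Q{\left(A \right)} = \left(-3 + A\right) 2 A = 2 A \left(-3 + A\right)$)
$G{\left(O,Y \right)} = 9 + 3 O$
$F{\left(q \right)} = 2 q \left(-3 + q\right)$
$F{\left(p \right)} \left(\frac{20}{-134} - 107\right) \left(G{\left(1,2 \right)} - 140\right) = 2 \cdot 11 \left(-3 + 11\right) \left(\frac{20}{-134} - 107\right) \left(\left(9 + 3 \cdot 1\right) - 140\right) = 2 \cdot 11 \cdot 8 \left(20 \left(- \frac{1}{134}\right) - 107\right) \left(\left(9 + 3\right) - 140\right) = 176 \left(- \frac{10}{67} - 107\right) \left(12 - 140\right) = 176 \left(\left(- \frac{7179}{67}\right) \left(-128\right)\right) = 176 \cdot \frac{918912}{67} = \frac{161728512}{67}$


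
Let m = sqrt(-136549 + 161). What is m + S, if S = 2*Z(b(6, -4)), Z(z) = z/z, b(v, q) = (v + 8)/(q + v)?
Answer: 2 + 2*I*sqrt(34097) ≈ 2.0 + 369.31*I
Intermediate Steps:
b(v, q) = (8 + v)/(q + v)
Z(z) = 1
m = 2*I*sqrt(34097) (m = sqrt(-136388) = 2*I*sqrt(34097) ≈ 369.31*I)
S = 2 (S = 2*1 = 2)
m + S = 2*I*sqrt(34097) + 2 = 2 + 2*I*sqrt(34097)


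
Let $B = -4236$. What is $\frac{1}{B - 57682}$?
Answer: $- \frac{1}{61918} \approx -1.615 \cdot 10^{-5}$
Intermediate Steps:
$\frac{1}{B - 57682} = \frac{1}{-4236 - 57682} = \frac{1}{-61918} = - \frac{1}{61918}$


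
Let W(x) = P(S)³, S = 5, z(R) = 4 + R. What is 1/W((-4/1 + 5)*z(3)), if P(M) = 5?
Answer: 1/125 ≈ 0.0080000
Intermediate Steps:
W(x) = 125 (W(x) = 5³ = 125)
1/W((-4/1 + 5)*z(3)) = 1/125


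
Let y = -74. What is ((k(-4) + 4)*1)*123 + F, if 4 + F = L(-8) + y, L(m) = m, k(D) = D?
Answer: -86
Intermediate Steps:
F = -86 (F = -4 + (-8 - 74) = -4 - 82 = -86)
((k(-4) + 4)*1)*123 + F = ((-4 + 4)*1)*123 - 86 = (0*1)*123 - 86 = 0*123 - 86 = 0 - 86 = -86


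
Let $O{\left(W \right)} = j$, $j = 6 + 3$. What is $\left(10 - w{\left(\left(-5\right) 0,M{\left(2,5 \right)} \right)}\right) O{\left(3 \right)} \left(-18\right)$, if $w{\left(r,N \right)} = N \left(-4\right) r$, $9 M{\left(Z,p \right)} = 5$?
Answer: $-1620$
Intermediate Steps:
$M{\left(Z,p \right)} = \frac{5}{9}$ ($M{\left(Z,p \right)} = \frac{1}{9} \cdot 5 = \frac{5}{9}$)
$w{\left(r,N \right)} = - 4 N r$
$j = 9$
$O{\left(W \right)} = 9$
$\left(10 - w{\left(\left(-5\right) 0,M{\left(2,5 \right)} \right)}\right) O{\left(3 \right)} \left(-18\right) = \left(10 - \left(-4\right) \frac{5}{9} \left(\left(-5\right) 0\right)\right) 9 \left(-18\right) = \left(10 - \left(-4\right) \frac{5}{9} \cdot 0\right) 9 \left(-18\right) = \left(10 - 0\right) 9 \left(-18\right) = \left(10 + 0\right) 9 \left(-18\right) = 10 \cdot 9 \left(-18\right) = 90 \left(-18\right) = -1620$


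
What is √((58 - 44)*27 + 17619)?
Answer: √17997 ≈ 134.15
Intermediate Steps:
√((58 - 44)*27 + 17619) = √(14*27 + 17619) = √(378 + 17619) = √17997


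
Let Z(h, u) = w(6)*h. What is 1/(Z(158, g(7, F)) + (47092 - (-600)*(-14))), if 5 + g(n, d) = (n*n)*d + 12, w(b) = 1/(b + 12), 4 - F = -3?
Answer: 9/348307 ≈ 2.5839e-5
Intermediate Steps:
F = 7 (F = 4 - 1*(-3) = 4 + 3 = 7)
w(b) = 1/(12 + b)
g(n, d) = 7 + d*n**2 (g(n, d) = -5 + ((n*n)*d + 12) = -5 + (n**2*d + 12) = -5 + (d*n**2 + 12) = -5 + (12 + d*n**2) = 7 + d*n**2)
Z(h, u) = h/18 (Z(h, u) = h/(12 + 6) = h/18)
1/(Z(158, g(7, F)) + (47092 - (-600)*(-14))) = 1/((1/18)*158 + (47092 - (-600)*(-14))) = 1/(79/9 + (47092 - 1*8400)) = 1/(79/9 + (47092 - 8400)) = 1/(79/9 + 38692) = 1/(348307/9) = 9/348307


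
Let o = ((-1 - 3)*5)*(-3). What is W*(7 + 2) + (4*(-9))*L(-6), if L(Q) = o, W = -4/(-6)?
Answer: -2154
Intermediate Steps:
W = ⅔ (W = -4*(-⅙) = ⅔ ≈ 0.66667)
o = 60 (o = -4*5*(-3) = -20*(-3) = 60)
L(Q) = 60
W*(7 + 2) + (4*(-9))*L(-6) = 2*(7 + 2)/3 + (4*(-9))*60 = (⅔)*9 - 36*60 = 6 - 2160 = -2154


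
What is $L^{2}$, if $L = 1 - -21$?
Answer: $484$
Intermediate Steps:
$L = 22$ ($L = 1 + 21 = 22$)
$L^{2} = 22^{2} = 484$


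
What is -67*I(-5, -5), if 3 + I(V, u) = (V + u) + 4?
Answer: 603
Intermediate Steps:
I(V, u) = 1 + V + u (I(V, u) = -3 + ((V + u) + 4) = -3 + (4 + V + u) = 1 + V + u)
-67*I(-5, -5) = -67*(1 - 5 - 5) = -67*(-9) = 603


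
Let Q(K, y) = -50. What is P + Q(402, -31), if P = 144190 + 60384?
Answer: 204524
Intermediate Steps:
P = 204574
P + Q(402, -31) = 204574 - 50 = 204524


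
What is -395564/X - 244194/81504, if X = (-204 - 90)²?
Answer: -740933345/97845552 ≈ -7.5725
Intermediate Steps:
X = 86436 (X = (-294)² = 86436)
-395564/X - 244194/81504 = -395564/86436 - 244194/81504 = -395564*1/86436 - 244194*1/81504 = -98891/21609 - 40699/13584 = -740933345/97845552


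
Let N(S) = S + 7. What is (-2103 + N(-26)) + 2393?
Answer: 271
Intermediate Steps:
N(S) = 7 + S
(-2103 + N(-26)) + 2393 = (-2103 + (7 - 26)) + 2393 = (-2103 - 19) + 2393 = -2122 + 2393 = 271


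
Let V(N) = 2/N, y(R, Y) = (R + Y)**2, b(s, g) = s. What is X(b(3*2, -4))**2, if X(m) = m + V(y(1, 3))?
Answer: 2401/64 ≈ 37.516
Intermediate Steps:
X(m) = 1/8 + m (X(m) = m + 2/((1 + 3)**2) = m + 2/(4**2) = m + 2/16 = m + 2*(1/16) = m + 1/8 = 1/8 + m)
X(b(3*2, -4))**2 = (1/8 + 3*2)**2 = (1/8 + 6)**2 = (49/8)**2 = 2401/64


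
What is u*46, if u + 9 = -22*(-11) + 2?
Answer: 10810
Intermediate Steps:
u = 235 (u = -9 + (-22*(-11) + 2) = -9 + (242 + 2) = -9 + 244 = 235)
u*46 = 235*46 = 10810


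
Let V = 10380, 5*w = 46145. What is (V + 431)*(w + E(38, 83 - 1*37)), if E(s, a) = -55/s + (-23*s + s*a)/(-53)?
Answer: 10555563951/106 ≈ 9.9581e+7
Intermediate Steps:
w = 9229 (w = (⅕)*46145 = 9229)
E(s, a) = -55/s + 23*s/53 - a*s/53 (E(s, a) = -55/s + (-23*s + a*s)*(-1/53) = -55/s + (23*s/53 - a*s/53) = -55/s + 23*s/53 - a*s/53)
(V + 431)*(w + E(38, 83 - 1*37)) = (10380 + 431)*(9229 + (1/53)*(-2915 + 38²*(23 - (83 - 1*37)))/38) = 10811*(9229 + (1/53)*(1/38)*(-2915 + 1444*(23 - (83 - 37)))) = 10811*(9229 + (1/53)*(1/38)*(-2915 + 1444*(23 - 1*46))) = 10811*(9229 + (1/53)*(1/38)*(-2915 + 1444*(23 - 46))) = 10811*(9229 + (1/53)*(1/38)*(-2915 + 1444*(-23))) = 10811*(9229 + (1/53)*(1/38)*(-2915 - 33212)) = 10811*(9229 + (1/53)*(1/38)*(-36127)) = 10811*(9229 - 36127/2014) = 10811*(18551079/2014) = 10555563951/106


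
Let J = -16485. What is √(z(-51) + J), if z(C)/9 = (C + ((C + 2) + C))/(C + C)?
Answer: I*√19041258/34 ≈ 128.34*I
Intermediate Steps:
z(C) = 9*(2 + 3*C)/(2*C) (z(C) = 9*((C + ((C + 2) + C))/(C + C)) = 9*((C + ((2 + C) + C))/((2*C))) = 9*((C + (2 + 2*C))*(1/(2*C))) = 9*((2 + 3*C)*(1/(2*C))) = 9*((2 + 3*C)/(2*C)) = 9*(2 + 3*C)/(2*C))
√(z(-51) + J) = √((27/2 + 9/(-51)) - 16485) = √((27/2 + 9*(-1/51)) - 16485) = √((27/2 - 3/17) - 16485) = √(453/34 - 16485) = √(-560037/34) = I*√19041258/34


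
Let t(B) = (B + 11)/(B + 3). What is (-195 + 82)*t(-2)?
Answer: -1017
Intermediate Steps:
t(B) = (11 + B)/(3 + B)
(-195 + 82)*t(-2) = (-195 + 82)*((11 - 2)/(3 - 2)) = -113*9/1 = -113*9 = -1017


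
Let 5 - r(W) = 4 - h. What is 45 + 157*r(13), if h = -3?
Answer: -269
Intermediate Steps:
r(W) = -2 (r(W) = 5 - (4 - 1*(-3)) = 5 - (4 + 3) = 5 - 1*7 = 5 - 7 = -2)
45 + 157*r(13) = 45 + 157*(-2) = 45 - 314 = -269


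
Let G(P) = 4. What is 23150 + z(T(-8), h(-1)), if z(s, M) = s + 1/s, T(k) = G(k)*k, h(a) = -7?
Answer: 739775/32 ≈ 23118.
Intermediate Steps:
T(k) = 4*k
23150 + z(T(-8), h(-1)) = 23150 + (4*(-8) + 1/(4*(-8))) = 23150 + (-32 + 1/(-32)) = 23150 + (-32 - 1/32) = 23150 - 1025/32 = 739775/32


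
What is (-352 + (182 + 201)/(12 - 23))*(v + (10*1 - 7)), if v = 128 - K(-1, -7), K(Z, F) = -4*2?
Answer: -591445/11 ≈ -53768.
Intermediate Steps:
K(Z, F) = -8
v = 136 (v = 128 - 1*(-8) = 128 + 8 = 136)
(-352 + (182 + 201)/(12 - 23))*(v + (10*1 - 7)) = (-352 + (182 + 201)/(12 - 23))*(136 + (10*1 - 7)) = (-352 + 383/(-11))*(136 + (10 - 7)) = (-352 + 383*(-1/11))*(136 + 3) = (-352 - 383/11)*139 = -4255/11*139 = -591445/11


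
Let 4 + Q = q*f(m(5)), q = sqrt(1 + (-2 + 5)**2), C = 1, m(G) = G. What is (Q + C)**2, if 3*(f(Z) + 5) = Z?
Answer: 1081/9 + 20*sqrt(10) ≈ 183.36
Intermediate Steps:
f(Z) = -5 + Z/3
q = sqrt(10) (q = sqrt(1 + 3**2) = sqrt(1 + 9) = sqrt(10) ≈ 3.1623)
Q = -4 - 10*sqrt(10)/3 (Q = -4 + sqrt(10)*(-5 + (1/3)*5) = -4 + sqrt(10)*(-5 + 5/3) = -4 + sqrt(10)*(-10/3) = -4 - 10*sqrt(10)/3 ≈ -14.541)
(Q + C)**2 = ((-4 - 10*sqrt(10)/3) + 1)**2 = (-3 - 10*sqrt(10)/3)**2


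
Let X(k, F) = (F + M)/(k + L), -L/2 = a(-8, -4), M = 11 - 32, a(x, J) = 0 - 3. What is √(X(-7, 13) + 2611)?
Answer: 3*√291 ≈ 51.176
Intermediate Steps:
a(x, J) = -3
M = -21
L = 6 (L = -2*(-3) = 6)
X(k, F) = (-21 + F)/(6 + k) (X(k, F) = (F - 21)/(k + 6) = (-21 + F)/(6 + k))
√(X(-7, 13) + 2611) = √((-21 + 13)/(6 - 7) + 2611) = √(-8/(-1) + 2611) = √(-1*(-8) + 2611) = √(8 + 2611) = √2619 = 3*√291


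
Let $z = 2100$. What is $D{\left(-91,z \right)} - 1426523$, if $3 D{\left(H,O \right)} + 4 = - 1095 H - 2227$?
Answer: $- \frac{4182155}{3} \approx -1.3941 \cdot 10^{6}$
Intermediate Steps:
$D{\left(H,O \right)} = - \frac{2231}{3} - 365 H$ ($D{\left(H,O \right)} = - \frac{4}{3} + \frac{- 1095 H - 2227}{3} = - \frac{4}{3} + \frac{-2227 - 1095 H}{3} = - \frac{4}{3} - \left(\frac{2227}{3} + 365 H\right) = - \frac{2231}{3} - 365 H$)
$D{\left(-91,z \right)} - 1426523 = \left(- \frac{2231}{3} - -33215\right) - 1426523 = \left(- \frac{2231}{3} + 33215\right) - 1426523 = \frac{97414}{3} - 1426523 = - \frac{4182155}{3}$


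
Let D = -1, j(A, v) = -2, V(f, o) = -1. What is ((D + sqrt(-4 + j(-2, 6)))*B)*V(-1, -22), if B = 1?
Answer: 1 - I*sqrt(6) ≈ 1.0 - 2.4495*I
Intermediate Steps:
((D + sqrt(-4 + j(-2, 6)))*B)*V(-1, -22) = ((-1 + sqrt(-4 - 2))*1)*(-1) = ((-1 + sqrt(-6))*1)*(-1) = ((-1 + I*sqrt(6))*1)*(-1) = (-1 + I*sqrt(6))*(-1) = 1 - I*sqrt(6)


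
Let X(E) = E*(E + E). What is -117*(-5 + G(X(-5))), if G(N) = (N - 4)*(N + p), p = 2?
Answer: -279279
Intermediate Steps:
X(E) = 2*E² (X(E) = E*(2*E) = 2*E²)
G(N) = (-4 + N)*(2 + N) (G(N) = (N - 4)*(N + 2) = (-4 + N)*(2 + N))
-117*(-5 + G(X(-5))) = -117*(-5 + (-8 + (2*(-5)²)² - 4*(-5)²)) = -117*(-5 + (-8 + (2*25)² - 4*25)) = -117*(-5 + (-8 + 50² - 2*50)) = -117*(-5 + (-8 + 2500 - 100)) = -117*(-5 + 2392) = -117*2387 = -279279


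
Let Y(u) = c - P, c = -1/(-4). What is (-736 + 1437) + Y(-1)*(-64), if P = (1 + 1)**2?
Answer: 941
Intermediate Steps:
P = 4 (P = 2**2 = 4)
c = 1/4 (c = -1*(-1/4) = 1/4 ≈ 0.25000)
Y(u) = -15/4 (Y(u) = 1/4 - 1*4 = 1/4 - 4 = -15/4)
(-736 + 1437) + Y(-1)*(-64) = (-736 + 1437) - 15/4*(-64) = 701 + 240 = 941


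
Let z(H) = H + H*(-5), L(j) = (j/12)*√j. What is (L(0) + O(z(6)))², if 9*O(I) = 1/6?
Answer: 1/2916 ≈ 0.00034294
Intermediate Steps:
L(j) = j^(3/2)/12 (L(j) = (j*(1/12))*√j = (j/12)*√j = j^(3/2)/12)
z(H) = -4*H (z(H) = H - 5*H = -4*H)
O(I) = 1/54 (O(I) = (⅑)/6 = (⅑)*(⅙) = 1/54)
(L(0) + O(z(6)))² = (0^(3/2)/12 + 1/54)² = ((1/12)*0 + 1/54)² = (0 + 1/54)² = (1/54)² = 1/2916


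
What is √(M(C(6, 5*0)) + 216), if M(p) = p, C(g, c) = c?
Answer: 6*√6 ≈ 14.697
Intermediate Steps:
√(M(C(6, 5*0)) + 216) = √(5*0 + 216) = √(0 + 216) = √216 = 6*√6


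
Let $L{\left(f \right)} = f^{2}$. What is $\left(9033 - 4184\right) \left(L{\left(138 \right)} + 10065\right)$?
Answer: $141149541$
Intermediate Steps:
$\left(9033 - 4184\right) \left(L{\left(138 \right)} + 10065\right) = \left(9033 - 4184\right) \left(138^{2} + 10065\right) = 4849 \left(19044 + 10065\right) = 4849 \cdot 29109 = 141149541$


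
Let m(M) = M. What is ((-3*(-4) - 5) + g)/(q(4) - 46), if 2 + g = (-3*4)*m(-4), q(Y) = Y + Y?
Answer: -53/38 ≈ -1.3947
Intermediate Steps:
q(Y) = 2*Y
g = 46 (g = -2 - 3*4*(-4) = -2 - 12*(-4) = -2 + 48 = 46)
((-3*(-4) - 5) + g)/(q(4) - 46) = ((-3*(-4) - 5) + 46)/(2*4 - 46) = ((12 - 5) + 46)/(8 - 46) = (7 + 46)/(-38) = 53*(-1/38) = -53/38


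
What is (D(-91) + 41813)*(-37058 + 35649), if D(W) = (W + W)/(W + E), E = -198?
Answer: -17026551851/289 ≈ -5.8915e+7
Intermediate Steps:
D(W) = 2*W/(-198 + W) (D(W) = (W + W)/(W - 198) = (2*W)/(-198 + W) = 2*W/(-198 + W))
(D(-91) + 41813)*(-37058 + 35649) = (2*(-91)/(-198 - 91) + 41813)*(-37058 + 35649) = (2*(-91)/(-289) + 41813)*(-1409) = (2*(-91)*(-1/289) + 41813)*(-1409) = (182/289 + 41813)*(-1409) = (12084139/289)*(-1409) = -17026551851/289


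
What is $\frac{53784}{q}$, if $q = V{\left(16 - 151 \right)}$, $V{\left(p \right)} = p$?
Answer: $- \frac{1992}{5} \approx -398.4$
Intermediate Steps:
$q = -135$ ($q = 16 - 151 = -135$)
$\frac{53784}{q} = \frac{53784}{-135} = 53784 \left(- \frac{1}{135}\right) = - \frac{1992}{5}$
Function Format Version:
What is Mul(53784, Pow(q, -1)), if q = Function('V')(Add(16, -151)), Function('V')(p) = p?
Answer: Rational(-1992, 5) ≈ -398.40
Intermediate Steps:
q = -135 (q = Add(16, -151) = -135)
Mul(53784, Pow(q, -1)) = Mul(53784, Pow(-135, -1)) = Mul(53784, Rational(-1, 135)) = Rational(-1992, 5)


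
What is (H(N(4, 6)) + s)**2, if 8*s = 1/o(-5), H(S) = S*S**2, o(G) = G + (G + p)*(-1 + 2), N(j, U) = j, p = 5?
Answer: 6548481/1600 ≈ 4092.8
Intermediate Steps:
o(G) = 5 + 2*G (o(G) = G + (G + 5)*(-1 + 2) = G + (5 + G)*1 = G + (5 + G) = 5 + 2*G)
H(S) = S**3
s = -1/40 (s = 1/(8*(5 + 2*(-5))) = 1/(8*(5 - 10)) = (1/8)/(-5) = (1/8)*(-1/5) = -1/40 ≈ -0.025000)
(H(N(4, 6)) + s)**2 = (4**3 - 1/40)**2 = (64 - 1/40)**2 = (2559/40)**2 = 6548481/1600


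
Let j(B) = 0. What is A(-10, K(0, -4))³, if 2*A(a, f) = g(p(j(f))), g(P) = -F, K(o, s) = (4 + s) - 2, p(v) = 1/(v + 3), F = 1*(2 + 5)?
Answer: -343/8 ≈ -42.875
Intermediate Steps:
F = 7 (F = 1*7 = 7)
p(v) = 1/(3 + v)
K(o, s) = 2 + s
g(P) = -7 (g(P) = -1*7 = -7)
A(a, f) = -7/2 (A(a, f) = (½)*(-7) = -7/2)
A(-10, K(0, -4))³ = (-7/2)³ = -343/8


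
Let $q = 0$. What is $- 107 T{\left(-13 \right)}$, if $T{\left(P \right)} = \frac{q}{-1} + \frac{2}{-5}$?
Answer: $\frac{214}{5} \approx 42.8$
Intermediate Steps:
$T{\left(P \right)} = - \frac{2}{5}$ ($T{\left(P \right)} = \frac{0}{-1} + \frac{2}{-5} = 0 \left(-1\right) + 2 \left(- \frac{1}{5}\right) = 0 - \frac{2}{5} = - \frac{2}{5}$)
$- 107 T{\left(-13 \right)} = \left(-107\right) \left(- \frac{2}{5}\right) = \frac{214}{5}$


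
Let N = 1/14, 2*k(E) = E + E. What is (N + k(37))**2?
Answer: 269361/196 ≈ 1374.3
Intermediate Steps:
k(E) = E (k(E) = (E + E)/2 = (2*E)/2 = E)
N = 1/14 ≈ 0.071429
(N + k(37))**2 = (1/14 + 37)**2 = (519/14)**2 = 269361/196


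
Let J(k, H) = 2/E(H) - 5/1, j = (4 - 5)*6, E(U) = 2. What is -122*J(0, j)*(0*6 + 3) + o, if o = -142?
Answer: 1322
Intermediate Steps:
j = -6 (j = -1*6 = -6)
J(k, H) = -4 (J(k, H) = 2/2 - 5/1 = 2*(½) - 5*1 = 1 - 5 = -4)
-122*J(0, j)*(0*6 + 3) + o = -(-488)*(0*6 + 3) - 142 = -(-488)*(0 + 3) - 142 = -(-488)*3 - 142 = -122*(-12) - 142 = 1464 - 142 = 1322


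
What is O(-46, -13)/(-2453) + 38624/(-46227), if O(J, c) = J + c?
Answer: -92017279/113394831 ≈ -0.81148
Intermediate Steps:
O(-46, -13)/(-2453) + 38624/(-46227) = (-46 - 13)/(-2453) + 38624/(-46227) = -59*(-1/2453) + 38624*(-1/46227) = 59/2453 - 38624/46227 = -92017279/113394831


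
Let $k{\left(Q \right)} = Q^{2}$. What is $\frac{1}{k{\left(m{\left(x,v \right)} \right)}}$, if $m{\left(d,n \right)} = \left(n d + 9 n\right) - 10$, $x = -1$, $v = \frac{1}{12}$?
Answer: $\frac{9}{784} \approx 0.01148$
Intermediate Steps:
$v = \frac{1}{12} \approx 0.083333$
$m{\left(d,n \right)} = -10 + 9 n + d n$ ($m{\left(d,n \right)} = \left(d n + 9 n\right) - 10 = \left(9 n + d n\right) - 10 = -10 + 9 n + d n$)
$\frac{1}{k{\left(m{\left(x,v \right)} \right)}} = \frac{1}{\left(-10 + 9 \cdot \frac{1}{12} - \frac{1}{12}\right)^{2}} = \frac{1}{\left(-10 + \frac{3}{4} - \frac{1}{12}\right)^{2}} = \frac{1}{\left(- \frac{28}{3}\right)^{2}} = \frac{1}{\frac{784}{9}} = \frac{9}{784}$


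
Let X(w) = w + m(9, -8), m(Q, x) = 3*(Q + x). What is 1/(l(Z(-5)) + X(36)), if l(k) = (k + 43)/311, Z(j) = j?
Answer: 311/12167 ≈ 0.025561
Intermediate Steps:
m(Q, x) = 3*Q + 3*x
l(k) = 43/311 + k/311 (l(k) = (43 + k)*(1/311) = 43/311 + k/311)
X(w) = 3 + w (X(w) = w + (3*9 + 3*(-8)) = w + (27 - 24) = w + 3 = 3 + w)
1/(l(Z(-5)) + X(36)) = 1/((43/311 + (1/311)*(-5)) + (3 + 36)) = 1/((43/311 - 5/311) + 39) = 1/(38/311 + 39) = 1/(12167/311) = 311/12167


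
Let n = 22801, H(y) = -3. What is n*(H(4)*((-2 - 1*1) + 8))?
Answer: -342015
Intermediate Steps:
n*(H(4)*((-2 - 1*1) + 8)) = 22801*(-3*((-2 - 1*1) + 8)) = 22801*(-3*((-2 - 1) + 8)) = 22801*(-3*(-3 + 8)) = 22801*(-3*5) = 22801*(-15) = -342015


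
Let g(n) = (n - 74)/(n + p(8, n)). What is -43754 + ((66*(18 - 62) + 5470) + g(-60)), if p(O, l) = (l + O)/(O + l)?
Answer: -2429958/59 ≈ -41186.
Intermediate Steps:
p(O, l) = 1 (p(O, l) = (O + l)/(O + l) = 1)
g(n) = (-74 + n)/(1 + n) (g(n) = (n - 74)/(n + 1) = (-74 + n)/(1 + n))
-43754 + ((66*(18 - 62) + 5470) + g(-60)) = -43754 + ((66*(18 - 62) + 5470) + (-74 - 60)/(1 - 60)) = -43754 + ((66*(-44) + 5470) - 134/(-59)) = -43754 + ((-2904 + 5470) - 1/59*(-134)) = -43754 + (2566 + 134/59) = -43754 + 151528/59 = -2429958/59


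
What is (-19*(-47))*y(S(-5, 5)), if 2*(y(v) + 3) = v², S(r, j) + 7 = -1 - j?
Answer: 145559/2 ≈ 72780.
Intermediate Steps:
S(r, j) = -8 - j (S(r, j) = -7 + (-1 - j) = -8 - j)
y(v) = -3 + v²/2
(-19*(-47))*y(S(-5, 5)) = (-19*(-47))*(-3 + (-8 - 1*5)²/2) = 893*(-3 + (-8 - 5)²/2) = 893*(-3 + (½)*(-13)²) = 893*(-3 + (½)*169) = 893*(-3 + 169/2) = 893*(163/2) = 145559/2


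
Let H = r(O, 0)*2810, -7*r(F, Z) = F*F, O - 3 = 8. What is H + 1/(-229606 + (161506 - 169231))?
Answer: -80694913317/1661317 ≈ -48573.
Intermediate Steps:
O = 11 (O = 3 + 8 = 11)
r(F, Z) = -F²/7 (r(F, Z) = -F*F/7 = -F²/7)
H = -340010/7 (H = -⅐*11²*2810 = -⅐*121*2810 = -121/7*2810 = -340010/7 ≈ -48573.)
H + 1/(-229606 + (161506 - 169231)) = -340010/7 + 1/(-229606 + (161506 - 169231)) = -340010/7 + 1/(-229606 - 7725) = -340010/7 + 1/(-237331) = -340010/7 - 1/237331 = -80694913317/1661317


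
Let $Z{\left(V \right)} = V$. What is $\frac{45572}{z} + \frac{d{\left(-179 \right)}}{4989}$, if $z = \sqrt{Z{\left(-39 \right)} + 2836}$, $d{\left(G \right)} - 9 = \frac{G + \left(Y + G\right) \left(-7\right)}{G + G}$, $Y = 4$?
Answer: $\frac{1088}{893031} + \frac{45572 \sqrt{2797}}{2797} \approx 861.69$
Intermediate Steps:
$d{\left(G \right)} = 9 + \frac{-28 - 6 G}{2 G}$ ($d{\left(G \right)} = 9 + \frac{G + \left(4 + G\right) \left(-7\right)}{G + G} = 9 + \frac{G - \left(28 + 7 G\right)}{2 G} = 9 + \left(-28 - 6 G\right) \frac{1}{2 G} = 9 + \frac{-28 - 6 G}{2 G}$)
$z = \sqrt{2797}$ ($z = \sqrt{-39 + 2836} = \sqrt{2797} \approx 52.887$)
$\frac{45572}{z} + \frac{d{\left(-179 \right)}}{4989} = \frac{45572}{\sqrt{2797}} + \frac{6 - \frac{14}{-179}}{4989} = 45572 \frac{\sqrt{2797}}{2797} + \left(6 - - \frac{14}{179}\right) \frac{1}{4989} = \frac{45572 \sqrt{2797}}{2797} + \left(6 + \frac{14}{179}\right) \frac{1}{4989} = \frac{45572 \sqrt{2797}}{2797} + \frac{1088}{179} \cdot \frac{1}{4989} = \frac{45572 \sqrt{2797}}{2797} + \frac{1088}{893031} = \frac{1088}{893031} + \frac{45572 \sqrt{2797}}{2797}$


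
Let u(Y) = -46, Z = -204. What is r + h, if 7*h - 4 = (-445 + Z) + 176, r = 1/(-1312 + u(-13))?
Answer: -90987/1358 ≈ -67.001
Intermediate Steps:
r = -1/1358 (r = 1/(-1312 - 46) = 1/(-1358) = -1/1358 ≈ -0.00073638)
h = -67 (h = 4/7 + ((-445 - 204) + 176)/7 = 4/7 + (-649 + 176)/7 = 4/7 + (1/7)*(-473) = 4/7 - 473/7 = -67)
r + h = -1/1358 - 67 = -90987/1358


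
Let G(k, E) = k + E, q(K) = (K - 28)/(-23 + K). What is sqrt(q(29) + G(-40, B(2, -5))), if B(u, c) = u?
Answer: I*sqrt(1362)/6 ≈ 6.1509*I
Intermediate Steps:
q(K) = (-28 + K)/(-23 + K)
G(k, E) = E + k
sqrt(q(29) + G(-40, B(2, -5))) = sqrt((-28 + 29)/(-23 + 29) + (2 - 40)) = sqrt(1/6 - 38) = sqrt(-227/6) = I*sqrt(1362)/6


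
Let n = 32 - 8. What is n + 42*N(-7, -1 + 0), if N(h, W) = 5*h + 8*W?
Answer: -1782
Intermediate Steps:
n = 24
n + 42*N(-7, -1 + 0) = 24 + 42*(5*(-7) + 8*(-1 + 0)) = 24 + 42*(-35 + 8*(-1)) = 24 + 42*(-35 - 8) = 24 + 42*(-43) = 24 - 1806 = -1782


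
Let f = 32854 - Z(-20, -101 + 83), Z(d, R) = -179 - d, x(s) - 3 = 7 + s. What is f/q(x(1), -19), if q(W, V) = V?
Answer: -33013/19 ≈ -1737.5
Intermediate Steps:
x(s) = 10 + s (x(s) = 3 + (7 + s) = 10 + s)
f = 33013 (f = 32854 - (-179 - 1*(-20)) = 32854 - (-179 + 20) = 32854 - 1*(-159) = 32854 + 159 = 33013)
f/q(x(1), -19) = 33013/(-19) = 33013*(-1/19) = -33013/19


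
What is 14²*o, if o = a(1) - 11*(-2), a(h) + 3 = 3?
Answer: 4312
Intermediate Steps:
a(h) = 0 (a(h) = -3 + 3 = 0)
o = 22 (o = 0 - 11*(-2) = 0 + 22 = 22)
14²*o = 14²*22 = 196*22 = 4312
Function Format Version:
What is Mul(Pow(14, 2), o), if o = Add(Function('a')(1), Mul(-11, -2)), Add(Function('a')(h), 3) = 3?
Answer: 4312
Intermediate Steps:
Function('a')(h) = 0 (Function('a')(h) = Add(-3, 3) = 0)
o = 22 (o = Add(0, Mul(-11, -2)) = Add(0, 22) = 22)
Mul(Pow(14, 2), o) = Mul(Pow(14, 2), 22) = Mul(196, 22) = 4312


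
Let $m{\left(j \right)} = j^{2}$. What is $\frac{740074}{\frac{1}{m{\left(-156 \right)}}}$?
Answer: $18010440864$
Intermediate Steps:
$\frac{740074}{\frac{1}{m{\left(-156 \right)}}} = \frac{740074}{\frac{1}{\left(-156\right)^{2}}} = \frac{740074}{\frac{1}{24336}} = 740074 \frac{1}{\frac{1}{24336}} = 740074 \cdot 24336 = 18010440864$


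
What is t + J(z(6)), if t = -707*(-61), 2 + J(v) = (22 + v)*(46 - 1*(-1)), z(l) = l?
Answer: 44441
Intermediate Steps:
J(v) = 1032 + 47*v (J(v) = -2 + (22 + v)*(46 - 1*(-1)) = -2 + (22 + v)*(46 + 1) = -2 + (22 + v)*47 = -2 + (1034 + 47*v) = 1032 + 47*v)
t = 43127
t + J(z(6)) = 43127 + (1032 + 47*6) = 43127 + (1032 + 282) = 43127 + 1314 = 44441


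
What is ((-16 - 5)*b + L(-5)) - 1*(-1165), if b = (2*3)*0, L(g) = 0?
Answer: 1165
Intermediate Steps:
b = 0 (b = 6*0 = 0)
((-16 - 5)*b + L(-5)) - 1*(-1165) = ((-16 - 5)*0 + 0) - 1*(-1165) = (-21*0 + 0) + 1165 = (0 + 0) + 1165 = 0 + 1165 = 1165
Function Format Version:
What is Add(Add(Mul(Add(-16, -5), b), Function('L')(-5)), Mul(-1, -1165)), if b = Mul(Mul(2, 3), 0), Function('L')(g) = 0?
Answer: 1165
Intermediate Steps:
b = 0 (b = Mul(6, 0) = 0)
Add(Add(Mul(Add(-16, -5), b), Function('L')(-5)), Mul(-1, -1165)) = Add(Add(Mul(Add(-16, -5), 0), 0), Mul(-1, -1165)) = Add(Add(Mul(-21, 0), 0), 1165) = Add(Add(0, 0), 1165) = Add(0, 1165) = 1165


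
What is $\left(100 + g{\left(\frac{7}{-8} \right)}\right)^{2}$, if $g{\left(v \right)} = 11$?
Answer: $12321$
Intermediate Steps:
$\left(100 + g{\left(\frac{7}{-8} \right)}\right)^{2} = \left(100 + 11\right)^{2} = 111^{2} = 12321$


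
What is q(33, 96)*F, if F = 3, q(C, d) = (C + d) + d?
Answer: 675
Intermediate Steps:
q(C, d) = C + 2*d
q(33, 96)*F = (33 + 2*96)*3 = (33 + 192)*3 = 225*3 = 675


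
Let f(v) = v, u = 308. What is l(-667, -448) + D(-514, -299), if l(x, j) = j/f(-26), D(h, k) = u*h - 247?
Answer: -2061043/13 ≈ -1.5854e+5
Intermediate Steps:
D(h, k) = -247 + 308*h (D(h, k) = 308*h - 247 = -247 + 308*h)
l(x, j) = -j/26 (l(x, j) = j/(-26) = j*(-1/26) = -j/26)
l(-667, -448) + D(-514, -299) = -1/26*(-448) + (-247 + 308*(-514)) = 224/13 + (-247 - 158312) = 224/13 - 158559 = -2061043/13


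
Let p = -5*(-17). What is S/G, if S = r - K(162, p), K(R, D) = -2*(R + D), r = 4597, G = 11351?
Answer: 5091/11351 ≈ 0.44851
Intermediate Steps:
p = 85
K(R, D) = -2*D - 2*R (K(R, D) = -2*(D + R) = -2*D - 2*R)
S = 5091 (S = 4597 - (-2*85 - 2*162) = 4597 - (-170 - 324) = 4597 - 1*(-494) = 4597 + 494 = 5091)
S/G = 5091/11351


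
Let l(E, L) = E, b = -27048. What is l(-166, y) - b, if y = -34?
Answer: 26882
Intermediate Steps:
l(-166, y) - b = -166 - 1*(-27048) = -166 + 27048 = 26882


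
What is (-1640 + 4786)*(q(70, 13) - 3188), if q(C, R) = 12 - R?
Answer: -10032594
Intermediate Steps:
(-1640 + 4786)*(q(70, 13) - 3188) = (-1640 + 4786)*((12 - 1*13) - 3188) = 3146*((12 - 13) - 3188) = 3146*(-1 - 3188) = 3146*(-3189) = -10032594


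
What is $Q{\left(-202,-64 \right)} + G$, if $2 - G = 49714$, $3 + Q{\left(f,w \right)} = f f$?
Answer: $-8911$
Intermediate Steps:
$Q{\left(f,w \right)} = -3 + f^{2}$ ($Q{\left(f,w \right)} = -3 + f f = -3 + f^{2}$)
$G = -49712$ ($G = 2 - 49714 = -49712$)
$Q{\left(-202,-64 \right)} + G = \left(-3 + \left(-202\right)^{2}\right) - 49712 = \left(-3 + 40804\right) - 49712 = 40801 - 49712 = -8911$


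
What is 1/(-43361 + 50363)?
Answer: 1/7002 ≈ 0.00014282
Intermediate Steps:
1/(-43361 + 50363) = 1/7002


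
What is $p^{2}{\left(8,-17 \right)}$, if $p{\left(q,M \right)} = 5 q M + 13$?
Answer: $444889$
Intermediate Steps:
$p{\left(q,M \right)} = 13 + 5 M q$ ($p{\left(q,M \right)} = 5 M q + 13 = 13 + 5 M q$)
$p^{2}{\left(8,-17 \right)} = \left(13 + 5 \left(-17\right) 8\right)^{2} = \left(13 - 680\right)^{2} = \left(-667\right)^{2} = 444889$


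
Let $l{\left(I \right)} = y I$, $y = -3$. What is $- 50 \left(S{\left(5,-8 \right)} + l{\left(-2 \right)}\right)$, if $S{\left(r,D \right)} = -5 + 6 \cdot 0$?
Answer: $-50$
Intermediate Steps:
$l{\left(I \right)} = - 3 I$
$S{\left(r,D \right)} = -5$ ($S{\left(r,D \right)} = -5 + 0 = -5$)
$- 50 \left(S{\left(5,-8 \right)} + l{\left(-2 \right)}\right) = - 50 \left(-5 - -6\right) = - 50 \left(-5 + 6\right) = \left(-50\right) 1 = -50$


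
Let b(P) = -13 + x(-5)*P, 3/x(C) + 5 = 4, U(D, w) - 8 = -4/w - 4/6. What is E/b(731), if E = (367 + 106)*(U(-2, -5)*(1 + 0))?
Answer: -28853/16545 ≈ -1.7439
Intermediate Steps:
U(D, w) = 22/3 - 4/w (U(D, w) = 8 + (-4/w - 4/6) = 8 + (-4/w - 4*⅙) = 8 + (-4/w - ⅔) = 8 + (-⅔ - 4/w) = 22/3 - 4/w)
x(C) = -3 (x(C) = 3/(-5 + 4) = 3/(-1) = 3*(-1) = -3)
E = 57706/15 (E = (367 + 106)*((22/3 - 4/(-5))*(1 + 0)) = 473*((22/3 - 4*(-⅕))*1) = 473*((22/3 + ⅘)*1) = 473*((122/15)*1) = 473*(122/15) = 57706/15 ≈ 3847.1)
b(P) = -13 - 3*P
E/b(731) = 57706/(15*(-13 - 3*731)) = 57706/(15*(-13 - 2193)) = (57706/15)/(-2206) = (57706/15)*(-1/2206) = -28853/16545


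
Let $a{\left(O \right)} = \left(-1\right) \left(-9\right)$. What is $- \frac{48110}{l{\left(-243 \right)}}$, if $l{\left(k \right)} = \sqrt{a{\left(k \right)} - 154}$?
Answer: $\frac{9622 i \sqrt{145}}{29} \approx 3995.3 i$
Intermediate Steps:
$a{\left(O \right)} = 9$
$l{\left(k \right)} = i \sqrt{145}$ ($l{\left(k \right)} = \sqrt{9 - 154} = \sqrt{-145} = i \sqrt{145}$)
$- \frac{48110}{l{\left(-243 \right)}} = - \frac{48110}{i \sqrt{145}} = - 48110 \left(- \frac{i \sqrt{145}}{145}\right) = \frac{9622 i \sqrt{145}}{29}$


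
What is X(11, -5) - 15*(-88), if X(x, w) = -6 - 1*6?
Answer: 1308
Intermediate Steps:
X(x, w) = -12 (X(x, w) = -6 - 6 = -12)
X(11, -5) - 15*(-88) = -12 - 15*(-88) = -12 + 1320 = 1308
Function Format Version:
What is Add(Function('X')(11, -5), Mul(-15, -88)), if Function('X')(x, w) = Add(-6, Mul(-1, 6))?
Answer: 1308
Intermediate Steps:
Function('X')(x, w) = -12 (Function('X')(x, w) = Add(-6, -6) = -12)
Add(Function('X')(11, -5), Mul(-15, -88)) = Add(-12, Mul(-15, -88)) = Add(-12, 1320) = 1308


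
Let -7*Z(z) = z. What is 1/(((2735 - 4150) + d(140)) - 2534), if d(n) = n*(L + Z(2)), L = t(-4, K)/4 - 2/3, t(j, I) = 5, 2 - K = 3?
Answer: -3/11722 ≈ -0.00025593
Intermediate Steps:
K = -1 (K = 2 - 1*3 = 2 - 3 = -1)
Z(z) = -z/7
L = 7/12 (L = 5/4 - 2/3 = 5*(¼) - 2*⅓ = 5/4 - ⅔ = 7/12 ≈ 0.58333)
d(n) = 25*n/84 (d(n) = n*(7/12 - ⅐*2) = n*(7/12 - 2/7) = n*(25/84) = 25*n/84)
1/(((2735 - 4150) + d(140)) - 2534) = 1/(((2735 - 4150) + (25/84)*140) - 2534) = 1/((-1415 + 125/3) - 2534) = 1/(-4120/3 - 2534) = 1/(-11722/3) = -3/11722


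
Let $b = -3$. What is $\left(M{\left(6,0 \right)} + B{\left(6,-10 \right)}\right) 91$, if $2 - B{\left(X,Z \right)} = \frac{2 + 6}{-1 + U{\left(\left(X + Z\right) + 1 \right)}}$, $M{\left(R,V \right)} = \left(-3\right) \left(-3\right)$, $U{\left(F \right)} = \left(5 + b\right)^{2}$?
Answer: $\frac{2275}{3} \approx 758.33$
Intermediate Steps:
$U{\left(F \right)} = 4$ ($U{\left(F \right)} = \left(5 - 3\right)^{2} = 2^{2} = 4$)
$M{\left(R,V \right)} = 9$
$B{\left(X,Z \right)} = - \frac{2}{3}$ ($B{\left(X,Z \right)} = 2 - \frac{2 + 6}{-1 + 4} = 2 - \frac{8}{3} = - \frac{2}{3}$)
$\left(M{\left(6,0 \right)} + B{\left(6,-10 \right)}\right) 91 = \left(9 - \frac{2}{3}\right) 91 = \frac{25}{3} \cdot 91 = \frac{2275}{3}$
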